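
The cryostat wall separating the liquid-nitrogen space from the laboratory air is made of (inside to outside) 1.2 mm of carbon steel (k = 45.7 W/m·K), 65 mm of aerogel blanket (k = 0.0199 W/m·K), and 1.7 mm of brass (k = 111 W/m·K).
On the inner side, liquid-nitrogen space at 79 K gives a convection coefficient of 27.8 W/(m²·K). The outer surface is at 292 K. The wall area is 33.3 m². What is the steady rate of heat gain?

Q ≈ 2150 W

Thermal resistances in series:
R_inner film = 1/(h_i·A) = 1/(27.8×33.3) = 0.00108 K/W
R_carbon steel = L/(kA) = 0.0012/(45.7×33.3) = 7.885×10^-7 K/W
R_aerogel blanket = L/(kA) = 0.065/(0.0199×33.3) = 0.09809 K/W
R_brass = L/(kA) = 0.0017/(111×33.3) = 4.599×10^-7 K/W
R_total = 0.09917 K/W
Q = ΔT / R_total = 213 / 0.09917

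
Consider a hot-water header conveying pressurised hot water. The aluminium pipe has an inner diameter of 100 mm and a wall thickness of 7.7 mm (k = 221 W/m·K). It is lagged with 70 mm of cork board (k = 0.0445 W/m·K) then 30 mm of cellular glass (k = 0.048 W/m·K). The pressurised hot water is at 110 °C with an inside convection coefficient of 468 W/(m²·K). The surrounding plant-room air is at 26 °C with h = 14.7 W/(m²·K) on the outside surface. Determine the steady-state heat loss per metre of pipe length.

q′ ≈ 23.2 W/m

Treating each annulus and film as a series resistance:
R_inner film = 1/(h_i·2πr₁L) = 1/(468×2π×0.05×1) = 0.006801 K/W
R_aluminium pipe wall = ln(57.7/50)/(2π×221×1) = 1.032×10^-4 K/W
R_cork board = ln(127.7/57.7)/(2π×0.0445×1) = 2.841 K/W
R_cellular glass = ln(157.7/127.7)/(2π×0.048×1) = 0.6997 K/W
R_outer film = 1/(h_o·2πr_oL) = 1/(14.7×2π×0.1577×1) = 0.06865 K/W
R_total = 3.616 K/W
Q = ΔT/R_total = 84/3.616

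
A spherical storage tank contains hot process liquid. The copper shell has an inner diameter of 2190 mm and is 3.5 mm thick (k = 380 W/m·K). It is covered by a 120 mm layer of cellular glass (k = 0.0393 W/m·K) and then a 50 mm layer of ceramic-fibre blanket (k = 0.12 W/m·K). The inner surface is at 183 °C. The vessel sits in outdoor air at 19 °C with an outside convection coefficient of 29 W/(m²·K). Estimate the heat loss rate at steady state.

For a spherical shell R = (1/r₁ − 1/r₂)/(4πk); film R = 1/(h·4πr²). In series:
R_copper shell = (1/1.095 − 1/1.0985)/(4π×380) = 6.093×10^-7 K/W
R_cellular glass = (1/1.0985 − 1/1.2185)/(4π×0.0393) = 0.1815 K/W
R_ceramic-fibre blanket = (1/1.2185 − 1/1.2685)/(4π×0.12) = 0.02145 K/W
R_outer film = 1/(h·4πr_o²) = 1/(29×4π×1.2685²) = 0.001705 K/W
R_total = 0.2047 K/W
Q = ΔT/R_total = 164/0.2047

Q ≈ 801 W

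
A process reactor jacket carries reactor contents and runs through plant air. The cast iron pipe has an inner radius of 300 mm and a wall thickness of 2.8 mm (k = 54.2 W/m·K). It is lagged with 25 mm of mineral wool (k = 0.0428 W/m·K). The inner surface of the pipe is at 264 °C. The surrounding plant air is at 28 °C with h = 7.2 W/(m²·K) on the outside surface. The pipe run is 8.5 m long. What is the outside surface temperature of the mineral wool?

For a radial system each layer contributes R = ln(r_out/r_in)/(2πkL); films add R = 1/(hA).
R_cast iron pipe wall = ln(302.8/300)/(2π×54.2×8.5) = 3.209×10^-6 K/W
R_mineral wool = ln(327.8/302.8)/(2π×0.0428×8.5) = 0.03471 K/W
R_outer film = 1/(h_o·2πr_oL) = 1/(7.2×2π×0.3278×8.5) = 0.007933 K/W
R_total = 0.04264 K/W
Q = ΔT/R_total = 236/0.04264
Q = 5530 W
T_interface = T_inner − Q·ΣR(inner→interface) = 264 − 5530×0.03471

T ≈ 71.9 °C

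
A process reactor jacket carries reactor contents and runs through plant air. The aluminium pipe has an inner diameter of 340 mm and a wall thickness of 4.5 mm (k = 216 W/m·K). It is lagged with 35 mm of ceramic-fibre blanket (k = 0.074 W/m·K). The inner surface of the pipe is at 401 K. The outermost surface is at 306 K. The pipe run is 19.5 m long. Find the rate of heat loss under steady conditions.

Radial resistances (cylindrical: R_cond = ln(r_o/r_i)/(2πkL), R_conv = 1/(h·2πrL)):
R_aluminium pipe wall = ln(174.5/170)/(2π×216×19.5) = 9.872×10^-7 K/W
R_ceramic-fibre blanket = ln(209.5/174.5)/(2π×0.074×19.5) = 0.02016 K/W
R_total = 0.02016 K/W
Q = ΔT/R_total = 95/0.02016

Q ≈ 4710 W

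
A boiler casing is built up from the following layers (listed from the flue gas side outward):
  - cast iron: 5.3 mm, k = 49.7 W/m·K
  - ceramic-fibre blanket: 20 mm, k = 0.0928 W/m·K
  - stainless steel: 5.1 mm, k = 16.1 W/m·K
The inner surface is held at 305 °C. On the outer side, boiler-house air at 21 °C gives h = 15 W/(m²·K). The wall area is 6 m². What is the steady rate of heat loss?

Q ≈ 6030 W

Using the resistance-network approach (series):
R_cast iron = L/(kA) = 0.0053/(49.7×6) = 1.777×10^-5 K/W
R_ceramic-fibre blanket = L/(kA) = 0.02/(0.0928×6) = 0.03592 K/W
R_stainless steel = L/(kA) = 0.0051/(16.1×6) = 5.28×10^-5 K/W
R_outer film = 1/(h_o·A) = 1/(15×6) = 0.01111 K/W
R_total = 0.0471 K/W
Q = ΔT / R_total = 284 / 0.0471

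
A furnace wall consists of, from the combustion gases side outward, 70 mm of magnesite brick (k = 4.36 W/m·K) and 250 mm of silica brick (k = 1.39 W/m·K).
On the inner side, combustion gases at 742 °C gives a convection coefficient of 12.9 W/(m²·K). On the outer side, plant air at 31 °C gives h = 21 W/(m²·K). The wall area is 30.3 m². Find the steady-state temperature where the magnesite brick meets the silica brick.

T ≈ 535 °C

Model the wall as resistances in series:
R_inner film = 1/(h_i·A) = 1/(12.9×30.3) = 0.002558 K/W
R_magnesite brick = L/(kA) = 0.07/(4.36×30.3) = 5.299×10^-4 K/W
R_silica brick = L/(kA) = 0.25/(1.39×30.3) = 0.005936 K/W
R_outer film = 1/(h_o·A) = 1/(21×30.3) = 0.001572 K/W
R_total = 0.0106 K/W;  Q = ΔT/R_total = 711/0.0106 = 67100 W
T_interface = T_inner − Q·ΣR(inner→interface) = 742 − 67100×0.003088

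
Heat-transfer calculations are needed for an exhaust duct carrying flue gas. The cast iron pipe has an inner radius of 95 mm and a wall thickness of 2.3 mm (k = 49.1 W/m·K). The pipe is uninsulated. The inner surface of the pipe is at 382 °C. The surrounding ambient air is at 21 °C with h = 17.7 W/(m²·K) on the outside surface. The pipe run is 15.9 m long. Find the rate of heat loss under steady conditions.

Q ≈ 62100 W

Per-layer cylindrical resistances, series-summed:
R_cast iron pipe wall = ln(97.3/95)/(2π×49.1×15.9) = 4.877×10^-6 K/W
R_outer film = 1/(h_o·2πr_oL) = 1/(17.7×2π×0.0973×15.9) = 0.005812 K/W
R_total = 0.005817 K/W
Q = ΔT/R_total = 361/0.005817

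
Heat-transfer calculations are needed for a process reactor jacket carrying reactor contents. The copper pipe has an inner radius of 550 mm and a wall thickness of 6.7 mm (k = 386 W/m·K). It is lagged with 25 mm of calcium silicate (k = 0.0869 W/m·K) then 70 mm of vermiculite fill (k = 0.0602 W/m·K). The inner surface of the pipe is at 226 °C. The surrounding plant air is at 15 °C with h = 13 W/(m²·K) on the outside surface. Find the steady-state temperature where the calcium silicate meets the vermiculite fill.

Treating each annulus and film as a series resistance:
R_copper pipe wall = ln(556.7/550)/(2π×386×1) = 4.992×10^-6 K/W
R_calcium silicate = ln(581.7/556.7)/(2π×0.0869×1) = 0.08045 K/W
R_vermiculite fill = ln(651.7/581.7)/(2π×0.0602×1) = 0.3004 K/W
R_outer film = 1/(h_o·2πr_oL) = 1/(13×2π×0.6517×1) = 0.01879 K/W
R_total = 0.3997 K/W
Q = ΔT/R_total = 211/0.3997
Q = 528 W/m
T_interface = T_inner − Q·ΣR(inner→interface) = 226 − 528×0.08046

T ≈ 184 °C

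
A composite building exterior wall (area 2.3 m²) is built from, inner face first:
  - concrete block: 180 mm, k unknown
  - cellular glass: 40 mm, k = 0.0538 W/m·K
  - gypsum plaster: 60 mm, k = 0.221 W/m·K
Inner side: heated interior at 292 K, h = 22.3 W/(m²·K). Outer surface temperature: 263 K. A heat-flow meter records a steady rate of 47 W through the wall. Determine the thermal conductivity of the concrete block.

Using the resistance-network approach (series):
R_inner film = 1/(h_i·A) = 1/(22.3×2.3) = 0.0195 K/W
R_cellular glass = L/(kA) = 0.04/(0.0538×2.3) = 0.3233 K/W
R_gypsum plaster = L/(kA) = 0.06/(0.221×2.3) = 0.118 K/W
Sum of known resistances R_other = 0.4608 K/W
Total R = ΔT/Q = 29/47 = 0.617 K/W
R_concrete block = R_total − R_other = 0.1562 K/W
k = L/(R·A) = 0.18/(0.1562×2.3)

k ≈ 0.501 W/(m·K)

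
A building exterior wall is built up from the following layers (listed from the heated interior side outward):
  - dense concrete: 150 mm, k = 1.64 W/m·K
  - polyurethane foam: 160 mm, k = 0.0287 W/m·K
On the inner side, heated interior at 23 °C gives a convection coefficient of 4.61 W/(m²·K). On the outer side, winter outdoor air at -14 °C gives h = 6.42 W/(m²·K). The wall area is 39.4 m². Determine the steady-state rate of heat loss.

Q ≈ 241 W

Thermal resistances in series:
R_inner film = 1/(h_i·A) = 1/(4.61×39.4) = 0.005506 K/W
R_dense concrete = L/(kA) = 0.15/(1.64×39.4) = 0.002321 K/W
R_polyurethane foam = L/(kA) = 0.16/(0.0287×39.4) = 0.1415 K/W
R_outer film = 1/(h_o·A) = 1/(6.42×39.4) = 0.003953 K/W
R_total = 0.1533 K/W
Q = ΔT / R_total = 37 / 0.1533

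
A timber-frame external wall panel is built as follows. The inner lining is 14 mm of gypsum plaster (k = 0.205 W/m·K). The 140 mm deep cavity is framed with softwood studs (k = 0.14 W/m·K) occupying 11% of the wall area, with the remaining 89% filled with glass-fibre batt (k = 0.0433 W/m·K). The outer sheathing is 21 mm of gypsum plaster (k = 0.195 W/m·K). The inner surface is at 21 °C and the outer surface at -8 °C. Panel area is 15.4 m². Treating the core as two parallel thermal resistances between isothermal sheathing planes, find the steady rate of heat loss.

Sheathing layers in series; stud and cavity paths in parallel between them.
R_inner = 0.014/(0.205×15.4) = 0.004435 K/W
R_stud  = 0.14/(0.14×0.11×15.4) = 0.5903 K/W
R_cav   = 0.14/(0.0433×0.89×15.4) = 0.2359 K/W
1/R_core = 1/R_stud + 1/R_cav → R_core = 0.1685 K/W
R_outer = 0.021/(0.195×15.4) = 0.006993 K/W
R_total = 0.18 K/W
Q = ΔT/R_total = 29/0.18

Q ≈ 161 W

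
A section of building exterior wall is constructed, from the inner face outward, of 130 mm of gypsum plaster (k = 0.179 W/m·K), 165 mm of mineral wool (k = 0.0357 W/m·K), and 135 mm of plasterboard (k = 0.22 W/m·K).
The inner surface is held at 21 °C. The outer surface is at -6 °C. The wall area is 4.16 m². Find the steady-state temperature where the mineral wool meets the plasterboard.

T ≈ -3.22 °C

Thermal resistances in series:
R_gypsum plaster = L/(kA) = 0.13/(0.179×4.16) = 0.1746 K/W
R_mineral wool = L/(kA) = 0.165/(0.0357×4.16) = 1.111 K/W
R_plasterboard = L/(kA) = 0.135/(0.22×4.16) = 0.1475 K/W
R_total = 1.433 K/W;  Q = ΔT/R_total = 27/1.433 = 18.84 W
T_interface = T_inner − Q·ΣR(inner→interface) = 21 − 18.8×1.286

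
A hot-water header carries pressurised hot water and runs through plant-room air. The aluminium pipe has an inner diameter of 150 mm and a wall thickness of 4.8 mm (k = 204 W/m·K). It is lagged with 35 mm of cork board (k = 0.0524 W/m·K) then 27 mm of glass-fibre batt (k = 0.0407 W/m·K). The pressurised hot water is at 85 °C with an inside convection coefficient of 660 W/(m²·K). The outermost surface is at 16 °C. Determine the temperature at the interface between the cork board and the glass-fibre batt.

T ≈ 45.5 °C

Treating each annulus and film as a series resistance:
R_inner film = 1/(h_i·2πr₁L) = 1/(660×2π×0.075×1) = 0.003215 K/W
R_aluminium pipe wall = ln(79.8/75)/(2π×204×1) = 4.84×10^-5 K/W
R_cork board = ln(114.8/79.8)/(2π×0.0524×1) = 1.105 K/W
R_glass-fibre batt = ln(141.8/114.8)/(2π×0.0407×1) = 0.826 K/W
R_total = 1.934 K/W
Q = ΔT/R_total = 69/1.934
Q = 35.7 W/m
T_interface = T_inner − Q·ΣR(inner→interface) = 85 − 35.7×1.108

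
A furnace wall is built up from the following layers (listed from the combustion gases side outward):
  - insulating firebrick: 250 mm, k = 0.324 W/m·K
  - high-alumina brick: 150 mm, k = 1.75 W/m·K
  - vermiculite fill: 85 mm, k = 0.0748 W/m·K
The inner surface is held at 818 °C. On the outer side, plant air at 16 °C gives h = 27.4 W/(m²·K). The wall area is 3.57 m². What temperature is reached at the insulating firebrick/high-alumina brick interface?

Treating each layer as a thermal resistance in series:
R_insulating firebrick = L/(kA) = 0.25/(0.324×3.57) = 0.2161 K/W
R_high-alumina brick = L/(kA) = 0.15/(1.75×3.57) = 0.02401 K/W
R_vermiculite fill = L/(kA) = 0.085/(0.0748×3.57) = 0.3183 K/W
R_outer film = 1/(h_o·A) = 1/(27.4×3.57) = 0.01022 K/W
R_total = 0.5687 K/W;  Q = ΔT/R_total = 802/0.5687 = 1410 W
T_interface = T_inner − Q·ΣR(inner→interface) = 818 − 1410×0.2161

T ≈ 513 °C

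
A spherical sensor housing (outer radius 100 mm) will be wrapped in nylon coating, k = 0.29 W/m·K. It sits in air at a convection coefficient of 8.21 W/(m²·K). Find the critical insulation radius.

For a sphere r_cr = 2k/h = 2×0.29/8.21
r_cr = 70.6 mm; since the bare radius (100 mm) is above r_cr, any added insulation will reduce heat loss.

r_cr ≈ 70.6 mm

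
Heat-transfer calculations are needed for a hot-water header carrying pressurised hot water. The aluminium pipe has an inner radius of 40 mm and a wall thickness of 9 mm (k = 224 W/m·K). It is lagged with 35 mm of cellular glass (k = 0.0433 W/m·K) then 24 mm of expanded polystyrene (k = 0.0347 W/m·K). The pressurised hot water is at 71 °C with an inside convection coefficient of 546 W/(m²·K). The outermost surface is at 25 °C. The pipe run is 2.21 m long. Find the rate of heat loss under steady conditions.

Q ≈ 32.4 W

Treating each annulus and film as a series resistance:
R_inner film = 1/(h_i·2πr₁L) = 1/(546×2π×0.04×2.21) = 0.003297 K/W
R_aluminium pipe wall = ln(49/40)/(2π×224×2.21) = 6.525×10^-5 K/W
R_cellular glass = ln(84/49)/(2π×0.0433×2.21) = 0.8964 K/W
R_expanded polystyrene = ln(108/84)/(2π×0.0347×2.21) = 0.5216 K/W
R_total = 1.421 K/W
Q = ΔT/R_total = 46/1.421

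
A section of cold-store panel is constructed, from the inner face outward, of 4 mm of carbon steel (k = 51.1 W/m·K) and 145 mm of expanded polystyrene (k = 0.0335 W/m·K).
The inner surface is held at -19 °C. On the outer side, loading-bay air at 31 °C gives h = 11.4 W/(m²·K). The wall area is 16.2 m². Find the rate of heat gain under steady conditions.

Model the wall as resistances in series:
R_carbon steel = L/(kA) = 0.004/(51.1×16.2) = 4.832×10^-6 K/W
R_expanded polystyrene = L/(kA) = 0.145/(0.0335×16.2) = 0.2672 K/W
R_outer film = 1/(h_o·A) = 1/(11.4×16.2) = 0.005415 K/W
R_total = 0.2726 K/W
Q = ΔT / R_total = 50 / 0.2726

Q ≈ 183 W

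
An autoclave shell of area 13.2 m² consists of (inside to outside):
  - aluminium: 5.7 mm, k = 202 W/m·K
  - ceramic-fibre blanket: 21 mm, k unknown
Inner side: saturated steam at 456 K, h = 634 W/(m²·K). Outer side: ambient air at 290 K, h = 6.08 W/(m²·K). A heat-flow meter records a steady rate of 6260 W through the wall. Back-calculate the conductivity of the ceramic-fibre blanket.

k ≈ 0.114 W/(m·K)

Thermal resistances in series:
R_inner film = 1/(h_i·A) = 1/(634×13.2) = 1.195×10^-4 K/W
R_aluminium = L/(kA) = 0.0057/(202×13.2) = 2.138×10^-6 K/W
R_outer film = 1/(h_o·A) = 1/(6.08×13.2) = 0.01246 K/W
Sum of known resistances R_other = 0.01258 K/W
Total R = ΔT/Q = 166/6260 = 0.02652 K/W
R_ceramic-fibre blanket = R_total − R_other = 0.01394 K/W
k = L/(R·A) = 0.021/(0.01394×13.2)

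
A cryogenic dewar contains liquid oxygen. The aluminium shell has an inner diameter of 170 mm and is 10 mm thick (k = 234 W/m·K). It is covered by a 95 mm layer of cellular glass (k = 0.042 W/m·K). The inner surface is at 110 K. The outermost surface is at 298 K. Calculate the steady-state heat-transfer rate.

For a spherical shell R = (1/r₁ − 1/r₂)/(4πk); film R = 1/(h·4πr²). In series:
R_aluminium shell = (1/0.085 − 1/0.095)/(4π×234) = 4.211×10^-4 K/W
R_cellular glass = (1/0.095 − 1/0.19)/(4π×0.042) = 9.972 K/W
R_total = 9.973 K/W
Q = ΔT/R_total = 188/9.973

Q ≈ 18.9 W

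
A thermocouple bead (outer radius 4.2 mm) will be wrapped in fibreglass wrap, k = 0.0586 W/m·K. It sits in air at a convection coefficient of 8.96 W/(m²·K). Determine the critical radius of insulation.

r_cr ≈ 13.1 mm

For a sphere r_cr = 2k/h = 2×0.0586/8.96
r_cr = 13.1 mm; since the bare radius (4.2 mm) is below r_cr, adding a thin layer of insulation will *increase* heat loss.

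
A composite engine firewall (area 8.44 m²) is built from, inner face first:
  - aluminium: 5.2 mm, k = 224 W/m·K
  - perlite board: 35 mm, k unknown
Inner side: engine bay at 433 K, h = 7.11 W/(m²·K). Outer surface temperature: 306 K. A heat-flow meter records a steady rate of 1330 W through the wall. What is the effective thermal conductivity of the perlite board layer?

Thermal resistances in series:
R_inner film = 1/(h_i·A) = 1/(7.11×8.44) = 0.01666 K/W
R_aluminium = L/(kA) = 0.0052/(224×8.44) = 2.751×10^-6 K/W
Sum of known resistances R_other = 0.01667 K/W
Total R = ΔT/Q = 127/1330 = 0.09549 K/W
R_perlite board = R_total − R_other = 0.07882 K/W
k = L/(R·A) = 0.035/(0.07882×8.44)

k ≈ 0.0526 W/(m·K)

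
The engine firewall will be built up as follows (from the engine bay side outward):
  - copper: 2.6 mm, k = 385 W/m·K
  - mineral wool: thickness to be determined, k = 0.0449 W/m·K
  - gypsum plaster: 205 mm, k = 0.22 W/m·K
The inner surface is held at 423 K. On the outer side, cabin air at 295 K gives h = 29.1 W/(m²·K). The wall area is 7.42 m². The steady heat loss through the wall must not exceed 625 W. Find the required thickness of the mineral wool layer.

Using the resistance-network approach (series):
R_copper = L/(kA) = 0.0026/(385×7.42) = 9.101×10^-7 K/W
R_gypsum plaster = L/(kA) = 0.205/(0.22×7.42) = 0.1256 K/W
R_outer film = 1/(h_o·A) = 1/(29.1×7.42) = 0.004631 K/W
Sum of the known resistances R_other = 0.1302 K/W
Required total resistance R_tot = ΔT/Q_allow = 128/625 = 0.2048 K/W
R_mineral wool = R_tot − R_other = 0.07459 K/W
L = R·k·A = 0.07459×0.0449×7.42

L ≈ 24.8 mm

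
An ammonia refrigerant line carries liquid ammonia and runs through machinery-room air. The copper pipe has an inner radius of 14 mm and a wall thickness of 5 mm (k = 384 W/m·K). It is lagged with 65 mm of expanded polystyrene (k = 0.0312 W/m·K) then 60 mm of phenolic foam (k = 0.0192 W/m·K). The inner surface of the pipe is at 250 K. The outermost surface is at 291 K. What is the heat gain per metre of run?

Radial resistances (cylindrical: R_cond = ln(r_o/r_i)/(2πkL), R_conv = 1/(h·2πrL)):
R_copper pipe wall = ln(19/14)/(2π×384×1) = 1.266×10^-4 K/W
R_expanded polystyrene = ln(84/19)/(2π×0.0312×1) = 7.582 K/W
R_phenolic foam = ln(144/84)/(2π×0.0192×1) = 4.468 K/W
R_total = 12.05 K/W
Q = ΔT/R_total = 41/12.05

q′ ≈ 3.4 W/m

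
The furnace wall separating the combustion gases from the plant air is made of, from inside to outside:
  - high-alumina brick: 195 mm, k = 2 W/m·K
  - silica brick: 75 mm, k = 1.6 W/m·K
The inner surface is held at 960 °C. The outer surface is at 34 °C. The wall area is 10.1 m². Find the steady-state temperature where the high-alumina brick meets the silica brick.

T ≈ 335 °C

Series thermal resistances:
R_high-alumina brick = L/(kA) = 0.195/(2×10.1) = 0.009653 K/W
R_silica brick = L/(kA) = 0.075/(1.6×10.1) = 0.004641 K/W
R_total = 0.01429 K/W;  Q = ΔT/R_total = 926/0.01429 = 64780 W
T_interface = T_inner − Q·ΣR(inner→interface) = 960 − 64800×0.009653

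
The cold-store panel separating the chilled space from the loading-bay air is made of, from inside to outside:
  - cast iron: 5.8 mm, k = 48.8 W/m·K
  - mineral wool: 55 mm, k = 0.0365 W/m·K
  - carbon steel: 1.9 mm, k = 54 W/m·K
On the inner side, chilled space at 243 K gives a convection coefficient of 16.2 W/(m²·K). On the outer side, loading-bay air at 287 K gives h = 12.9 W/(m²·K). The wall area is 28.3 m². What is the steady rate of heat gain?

Treating each layer as a thermal resistance in series:
R_inner film = 1/(h_i·A) = 1/(16.2×28.3) = 0.002181 K/W
R_cast iron = L/(kA) = 0.0058/(48.8×28.3) = 4.2×10^-6 K/W
R_mineral wool = L/(kA) = 0.055/(0.0365×28.3) = 0.05325 K/W
R_carbon steel = L/(kA) = 0.0019/(54×28.3) = 1.243×10^-6 K/W
R_outer film = 1/(h_o·A) = 1/(12.9×28.3) = 0.002739 K/W
R_total = 0.05817 K/W
Q = ΔT / R_total = 44 / 0.05817

Q ≈ 756 W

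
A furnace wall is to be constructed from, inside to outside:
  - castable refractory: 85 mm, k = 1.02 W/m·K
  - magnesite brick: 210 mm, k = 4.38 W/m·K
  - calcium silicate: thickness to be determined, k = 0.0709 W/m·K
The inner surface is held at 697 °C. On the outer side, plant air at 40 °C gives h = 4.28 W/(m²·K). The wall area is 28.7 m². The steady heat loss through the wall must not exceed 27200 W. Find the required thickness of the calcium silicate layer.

Thermal resistances in series:
R_castable refractory = L/(kA) = 0.085/(1.02×28.7) = 0.002904 K/W
R_magnesite brick = L/(kA) = 0.21/(4.38×28.7) = 0.001671 K/W
R_outer film = 1/(h_o·A) = 1/(4.28×28.7) = 0.008141 K/W
Sum of the known resistances R_other = 0.01272 K/W
Required total resistance R_tot = ΔT/Q_allow = 657/27200 = 0.02415 K/W
R_calcium silicate = R_tot − R_other = 0.01144 K/W
L = R·k·A = 0.01144×0.0709×28.7

L ≈ 23.3 mm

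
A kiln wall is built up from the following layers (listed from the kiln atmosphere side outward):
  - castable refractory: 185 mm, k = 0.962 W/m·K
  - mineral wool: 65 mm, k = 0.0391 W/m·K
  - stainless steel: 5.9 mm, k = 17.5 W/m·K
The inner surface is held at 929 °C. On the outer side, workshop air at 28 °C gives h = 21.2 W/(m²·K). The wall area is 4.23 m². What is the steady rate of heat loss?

Treating each layer as a thermal resistance in series:
R_castable refractory = L/(kA) = 0.185/(0.962×4.23) = 0.04546 K/W
R_mineral wool = L/(kA) = 0.065/(0.0391×4.23) = 0.393 K/W
R_stainless steel = L/(kA) = 0.0059/(17.5×4.23) = 7.97×10^-5 K/W
R_outer film = 1/(h_o·A) = 1/(21.2×4.23) = 0.01115 K/W
R_total = 0.4497 K/W
Q = ΔT / R_total = 901 / 0.4497

Q ≈ 2000 W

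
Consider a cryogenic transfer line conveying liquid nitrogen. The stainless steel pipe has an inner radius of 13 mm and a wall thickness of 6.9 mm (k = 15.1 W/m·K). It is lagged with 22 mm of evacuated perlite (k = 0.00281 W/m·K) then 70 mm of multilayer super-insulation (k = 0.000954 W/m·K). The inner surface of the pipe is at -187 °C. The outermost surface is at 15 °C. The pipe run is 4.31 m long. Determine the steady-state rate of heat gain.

Treating each annulus and film as a series resistance:
R_stainless steel pipe wall = ln(19.9/13)/(2π×15.1×4.31) = 0.001041 K/W
R_evacuated perlite = ln(41.9/19.9)/(2π×0.00281×4.31) = 9.785 K/W
R_multilayer super-insulation = ln(111.9/41.9)/(2π×0.000954×4.31) = 38.02 K/W
R_total = 47.81 K/W
Q = ΔT/R_total = 202/47.81

Q ≈ 4.23 W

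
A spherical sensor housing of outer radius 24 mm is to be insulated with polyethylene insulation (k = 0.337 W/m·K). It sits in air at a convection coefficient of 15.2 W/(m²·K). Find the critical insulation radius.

r_cr ≈ 44.3 mm

For a sphere r_cr = 2k/h = 2×0.337/15.2
r_cr = 44.3 mm; since the bare radius (24 mm) is below r_cr, adding a thin layer of insulation will *increase* heat loss.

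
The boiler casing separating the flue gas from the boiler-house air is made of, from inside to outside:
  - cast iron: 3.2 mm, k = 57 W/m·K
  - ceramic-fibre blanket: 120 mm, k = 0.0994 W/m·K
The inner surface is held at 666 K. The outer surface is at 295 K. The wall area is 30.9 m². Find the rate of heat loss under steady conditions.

Using the resistance-network approach (series):
R_cast iron = L/(kA) = 0.0032/(57×30.9) = 1.817×10^-6 K/W
R_ceramic-fibre blanket = L/(kA) = 0.12/(0.0994×30.9) = 0.03907 K/W
R_total = 0.03907 K/W
Q = ΔT / R_total = 371 / 0.03907

Q ≈ 9500 W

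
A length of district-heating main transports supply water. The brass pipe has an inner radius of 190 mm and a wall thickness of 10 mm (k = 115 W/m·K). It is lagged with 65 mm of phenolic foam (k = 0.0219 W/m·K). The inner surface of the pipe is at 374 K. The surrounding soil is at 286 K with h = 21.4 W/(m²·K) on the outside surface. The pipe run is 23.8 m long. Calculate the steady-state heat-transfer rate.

For a radial system each layer contributes R = ln(r_out/r_in)/(2πkL); films add R = 1/(hA).
R_brass pipe wall = ln(200/190)/(2π×115×23.8) = 2.983×10^-6 K/W
R_phenolic foam = ln(265/200)/(2π×0.0219×23.8) = 0.08593 K/W
R_outer film = 1/(h_o·2πr_oL) = 1/(21.4×2π×0.265×23.8) = 0.001179 K/W
R_total = 0.08711 K/W
Q = ΔT/R_total = 88/0.08711

Q ≈ 1010 W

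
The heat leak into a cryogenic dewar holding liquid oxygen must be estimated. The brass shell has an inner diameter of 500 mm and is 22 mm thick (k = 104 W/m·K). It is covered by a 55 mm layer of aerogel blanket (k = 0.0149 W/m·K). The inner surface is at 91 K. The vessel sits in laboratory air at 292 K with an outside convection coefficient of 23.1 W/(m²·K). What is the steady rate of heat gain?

Q ≈ 60.3 W

Spherical conduction: R = (1/r_in − 1/r_out)/(4πk) per layer; series-sum.
R_brass shell = (1/0.25 − 1/0.272)/(4π×104) = 2.476×10^-4 K/W
R_aerogel blanket = (1/0.272 − 1/0.327)/(4π×0.0149) = 3.303 K/W
R_outer film = 1/(h·4πr_o²) = 1/(23.1×4π×0.327²) = 0.03222 K/W
R_total = 3.335 K/W
Q = ΔT/R_total = 201/3.335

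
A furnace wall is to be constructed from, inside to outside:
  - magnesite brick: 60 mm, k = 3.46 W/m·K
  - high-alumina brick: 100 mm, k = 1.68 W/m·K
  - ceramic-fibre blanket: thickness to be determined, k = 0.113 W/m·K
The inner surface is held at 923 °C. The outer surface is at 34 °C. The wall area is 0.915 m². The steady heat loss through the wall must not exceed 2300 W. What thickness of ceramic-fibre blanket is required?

L ≈ 31.3 mm

Using the resistance-network approach (series):
R_magnesite brick = L/(kA) = 0.06/(3.46×0.915) = 0.01895 K/W
R_high-alumina brick = L/(kA) = 0.1/(1.68×0.915) = 0.06505 K/W
Sum of the known resistances R_other = 0.08401 K/W
Required total resistance R_tot = ΔT/Q_allow = 889/2300 = 0.3865 K/W
R_ceramic-fibre blanket = R_tot − R_other = 0.3025 K/W
L = R·k·A = 0.3025×0.113×0.915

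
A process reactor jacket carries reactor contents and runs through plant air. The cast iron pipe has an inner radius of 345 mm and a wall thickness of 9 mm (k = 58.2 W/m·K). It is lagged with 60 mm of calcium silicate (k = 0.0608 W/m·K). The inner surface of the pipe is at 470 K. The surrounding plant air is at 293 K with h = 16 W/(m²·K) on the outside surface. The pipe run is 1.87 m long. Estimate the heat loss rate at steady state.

Q ≈ 763 W

For a radial system each layer contributes R = ln(r_out/r_in)/(2πkL); films add R = 1/(hA).
R_cast iron pipe wall = ln(354/345)/(2π×58.2×1.87) = 3.766×10^-5 K/W
R_calcium silicate = ln(414/354)/(2π×0.0608×1.87) = 0.2192 K/W
R_outer film = 1/(h_o·2πr_oL) = 1/(16×2π×0.414×1.87) = 0.01285 K/W
R_total = 0.2321 K/W
Q = ΔT/R_total = 177/0.2321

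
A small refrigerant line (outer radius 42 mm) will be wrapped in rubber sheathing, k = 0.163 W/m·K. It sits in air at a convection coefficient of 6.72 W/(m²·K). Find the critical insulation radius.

r_cr ≈ 24.3 mm

For a cylinder r_cr = k/h = 0.163/6.72
r_cr = 24.3 mm; since the bare radius (42 mm) is above r_cr, any added insulation will reduce heat loss.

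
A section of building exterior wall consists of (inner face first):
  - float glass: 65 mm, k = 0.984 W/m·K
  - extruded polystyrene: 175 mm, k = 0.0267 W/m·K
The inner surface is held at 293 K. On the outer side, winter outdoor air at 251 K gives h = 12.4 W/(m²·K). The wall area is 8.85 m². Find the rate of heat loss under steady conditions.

Q ≈ 55.5 W

Treating each layer as a thermal resistance in series:
R_float glass = L/(kA) = 0.065/(0.984×8.85) = 0.007464 K/W
R_extruded polystyrene = L/(kA) = 0.175/(0.0267×8.85) = 0.7406 K/W
R_outer film = 1/(h_o·A) = 1/(12.4×8.85) = 0.009112 K/W
R_total = 0.7572 K/W
Q = ΔT / R_total = 42 / 0.7572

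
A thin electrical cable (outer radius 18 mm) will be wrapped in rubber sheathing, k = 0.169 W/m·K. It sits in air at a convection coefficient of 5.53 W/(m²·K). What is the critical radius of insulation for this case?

r_cr ≈ 30.6 mm

For a cylinder r_cr = k/h = 0.169/5.53
r_cr = 30.6 mm; since the bare radius (18 mm) is below r_cr, adding a thin layer of insulation will *increase* heat loss.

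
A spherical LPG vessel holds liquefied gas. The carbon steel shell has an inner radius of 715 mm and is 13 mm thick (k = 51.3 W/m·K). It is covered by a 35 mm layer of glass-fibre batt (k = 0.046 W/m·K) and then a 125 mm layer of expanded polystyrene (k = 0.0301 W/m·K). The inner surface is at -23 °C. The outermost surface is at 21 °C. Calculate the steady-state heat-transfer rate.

Radial (spherical) resistances in series:
R_carbon steel shell = (1/0.715 − 1/0.728)/(4π×51.3) = 3.874×10^-5 K/W
R_glass-fibre batt = (1/0.728 − 1/0.763)/(4π×0.046) = 0.109 K/W
R_expanded polystyrene = (1/0.763 − 1/0.888)/(4π×0.0301) = 0.4877 K/W
R_total = 0.5968 K/W
Q = ΔT/R_total = 44/0.5968

Q ≈ 73.7 W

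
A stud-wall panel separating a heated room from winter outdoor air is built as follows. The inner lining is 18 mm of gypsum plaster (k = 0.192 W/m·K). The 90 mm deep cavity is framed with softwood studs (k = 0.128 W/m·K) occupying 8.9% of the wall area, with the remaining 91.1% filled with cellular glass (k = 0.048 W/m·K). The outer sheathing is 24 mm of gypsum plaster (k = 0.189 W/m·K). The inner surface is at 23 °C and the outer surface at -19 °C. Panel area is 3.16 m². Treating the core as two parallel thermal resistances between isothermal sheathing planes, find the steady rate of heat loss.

Q ≈ 71.6 W

Sheathing layers in series; stud and cavity paths in parallel between them.
R_inner = 0.018/(0.192×3.16) = 0.02967 K/W
R_stud  = 0.09/(0.128×0.089×3.16) = 2.5 K/W
R_cav   = 0.09/(0.048×0.911×3.16) = 0.6513 K/W
1/R_core = 1/R_stud + 1/R_cav → R_core = 0.5167 K/W
R_outer = 0.024/(0.189×3.16) = 0.04018 K/W
R_total = 0.5866 K/W
Q = ΔT/R_total = 42/0.5866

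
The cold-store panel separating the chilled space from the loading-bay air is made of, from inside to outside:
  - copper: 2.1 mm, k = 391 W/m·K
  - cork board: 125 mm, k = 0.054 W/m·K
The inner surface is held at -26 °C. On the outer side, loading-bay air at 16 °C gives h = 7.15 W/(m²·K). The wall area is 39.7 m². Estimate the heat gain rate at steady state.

Series thermal resistances:
R_copper = L/(kA) = 0.0021/(391×39.7) = 1.353×10^-7 K/W
R_cork board = L/(kA) = 0.125/(0.054×39.7) = 0.05831 K/W
R_outer film = 1/(h_o·A) = 1/(7.15×39.7) = 0.003523 K/W
R_total = 0.06183 K/W
Q = ΔT / R_total = 42 / 0.06183

Q ≈ 679 W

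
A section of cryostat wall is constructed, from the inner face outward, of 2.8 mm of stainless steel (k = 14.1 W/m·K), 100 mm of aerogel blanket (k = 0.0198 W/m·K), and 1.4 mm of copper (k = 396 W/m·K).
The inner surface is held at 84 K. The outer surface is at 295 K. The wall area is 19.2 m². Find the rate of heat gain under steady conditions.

Q ≈ 802 W

Series thermal resistances:
R_stainless steel = L/(kA) = 0.0028/(14.1×19.2) = 1.034×10^-5 K/W
R_aerogel blanket = L/(kA) = 0.1/(0.0198×19.2) = 0.263 K/W
R_copper = L/(kA) = 0.0014/(396×19.2) = 1.841×10^-7 K/W
R_total = 0.2631 K/W
Q = ΔT / R_total = 211 / 0.2631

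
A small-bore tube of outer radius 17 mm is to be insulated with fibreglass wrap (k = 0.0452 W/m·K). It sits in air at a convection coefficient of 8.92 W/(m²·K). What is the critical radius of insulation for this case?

For a cylinder r_cr = k/h = 0.0452/8.92
r_cr = 5.07 mm; since the bare radius (17 mm) is above r_cr, any added insulation will reduce heat loss.

r_cr ≈ 5.07 mm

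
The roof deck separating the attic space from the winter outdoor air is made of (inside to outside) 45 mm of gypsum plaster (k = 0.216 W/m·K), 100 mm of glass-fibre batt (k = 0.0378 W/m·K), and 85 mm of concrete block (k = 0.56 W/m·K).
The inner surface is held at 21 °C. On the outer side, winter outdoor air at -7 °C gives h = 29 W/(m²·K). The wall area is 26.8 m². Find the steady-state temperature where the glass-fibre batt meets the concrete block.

T ≈ -5.28 °C

Treating each layer as a thermal resistance in series:
R_gypsum plaster = L/(kA) = 0.045/(0.216×26.8) = 0.007774 K/W
R_glass-fibre batt = L/(kA) = 0.1/(0.0378×26.8) = 0.09871 K/W
R_concrete block = L/(kA) = 0.085/(0.56×26.8) = 0.005664 K/W
R_outer film = 1/(h_o·A) = 1/(29×26.8) = 0.001287 K/W
R_total = 0.1134 K/W;  Q = ΔT/R_total = 28/0.1134 = 246.8 W
T_interface = T_inner − Q·ΣR(inner→interface) = 21 − 247×0.1065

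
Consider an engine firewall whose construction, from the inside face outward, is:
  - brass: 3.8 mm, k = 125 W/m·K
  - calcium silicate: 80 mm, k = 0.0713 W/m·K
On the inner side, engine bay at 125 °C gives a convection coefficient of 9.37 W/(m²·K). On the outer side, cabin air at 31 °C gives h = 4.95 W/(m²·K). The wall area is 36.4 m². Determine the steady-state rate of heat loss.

Treating each layer as a thermal resistance in series:
R_inner film = 1/(h_i·A) = 1/(9.37×36.4) = 0.002932 K/W
R_brass = L/(kA) = 0.0038/(125×36.4) = 8.352×10^-7 K/W
R_calcium silicate = L/(kA) = 0.08/(0.0713×36.4) = 0.03082 K/W
R_outer film = 1/(h_o·A) = 1/(4.95×36.4) = 0.00555 K/W
R_total = 0.03931 K/W
Q = ΔT / R_total = 94 / 0.03931

Q ≈ 2390 W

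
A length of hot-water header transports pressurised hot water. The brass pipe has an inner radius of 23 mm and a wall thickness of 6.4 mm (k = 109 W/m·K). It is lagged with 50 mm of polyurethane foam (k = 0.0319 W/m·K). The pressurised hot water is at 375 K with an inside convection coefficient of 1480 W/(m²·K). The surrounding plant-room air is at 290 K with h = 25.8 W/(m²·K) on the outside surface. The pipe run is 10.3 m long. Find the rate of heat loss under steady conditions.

Radial resistances (cylindrical: R_cond = ln(r_o/r_i)/(2πkL), R_conv = 1/(h·2πrL)):
R_inner film = 1/(h_i·2πr₁L) = 1/(1480×2π×0.023×10.3) = 4.539×10^-4 K/W
R_brass pipe wall = ln(29.4/23)/(2π×109×10.3) = 3.48×10^-5 K/W
R_polyurethane foam = ln(79.4/29.4)/(2π×0.0319×10.3) = 0.4812 K/W
R_outer film = 1/(h_o·2πr_oL) = 1/(25.8×2π×0.0794×10.3) = 0.007543 K/W
R_total = 0.4893 K/W
Q = ΔT/R_total = 85/0.4893

Q ≈ 174 W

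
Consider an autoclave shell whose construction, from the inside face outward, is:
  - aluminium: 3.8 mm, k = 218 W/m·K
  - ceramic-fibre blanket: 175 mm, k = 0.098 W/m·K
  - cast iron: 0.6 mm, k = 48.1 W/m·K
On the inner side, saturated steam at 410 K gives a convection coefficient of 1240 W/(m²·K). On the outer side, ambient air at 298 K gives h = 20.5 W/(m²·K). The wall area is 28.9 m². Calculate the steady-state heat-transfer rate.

Q ≈ 1760 W

Model the wall as resistances in series:
R_inner film = 1/(h_i·A) = 1/(1240×28.9) = 2.79×10^-5 K/W
R_aluminium = L/(kA) = 0.0038/(218×28.9) = 6.032×10^-7 K/W
R_ceramic-fibre blanket = L/(kA) = 0.175/(0.098×28.9) = 0.06179 K/W
R_cast iron = L/(kA) = 0.0006/(48.1×28.9) = 4.316×10^-7 K/W
R_outer film = 1/(h_o·A) = 1/(20.5×28.9) = 0.001688 K/W
R_total = 0.06351 K/W
Q = ΔT / R_total = 112 / 0.06351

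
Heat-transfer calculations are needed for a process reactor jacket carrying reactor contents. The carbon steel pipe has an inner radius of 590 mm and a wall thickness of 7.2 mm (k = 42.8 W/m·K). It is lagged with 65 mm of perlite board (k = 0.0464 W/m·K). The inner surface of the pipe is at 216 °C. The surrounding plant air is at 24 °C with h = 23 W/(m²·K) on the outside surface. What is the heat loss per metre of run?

q′ ≈ 526 W/m

Per-layer cylindrical resistances, series-summed:
R_carbon steel pipe wall = ln(597.2/590)/(2π×42.8×1) = 4.51×10^-5 K/W
R_perlite board = ln(662.2/597.2)/(2π×0.0464×1) = 0.3544 K/W
R_outer film = 1/(h_o·2πr_oL) = 1/(23×2π×0.6622×1) = 0.01045 K/W
R_total = 0.3649 K/W
Q = ΔT/R_total = 192/0.3649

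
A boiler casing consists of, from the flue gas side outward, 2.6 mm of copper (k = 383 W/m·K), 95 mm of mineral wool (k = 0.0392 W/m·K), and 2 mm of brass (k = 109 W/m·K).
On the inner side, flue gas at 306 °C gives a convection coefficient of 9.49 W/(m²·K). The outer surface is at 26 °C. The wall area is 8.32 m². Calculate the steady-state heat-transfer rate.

Q ≈ 921 W

Using the resistance-network approach (series):
R_inner film = 1/(h_i·A) = 1/(9.49×8.32) = 0.01267 K/W
R_copper = L/(kA) = 0.0026/(383×8.32) = 8.159×10^-7 K/W
R_mineral wool = L/(kA) = 0.095/(0.0392×8.32) = 0.2913 K/W
R_brass = L/(kA) = 0.002/(109×8.32) = 2.205×10^-6 K/W
R_total = 0.304 K/W
Q = ΔT / R_total = 280 / 0.304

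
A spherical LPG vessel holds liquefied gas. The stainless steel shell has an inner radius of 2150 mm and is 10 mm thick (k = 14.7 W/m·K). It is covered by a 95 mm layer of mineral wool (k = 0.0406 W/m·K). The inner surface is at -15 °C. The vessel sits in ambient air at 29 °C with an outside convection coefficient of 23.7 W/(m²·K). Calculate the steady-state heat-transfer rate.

For a spherical shell R = (1/r₁ − 1/r₂)/(4πk); film R = 1/(h·4πr²). In series:
R_stainless steel shell = (1/2.15 − 1/2.16)/(4π×14.7) = 1.166×10^-5 K/W
R_mineral wool = (1/2.16 − 1/2.255)/(4π×0.0406) = 0.03823 K/W
R_outer film = 1/(h·4πr_o²) = 1/(23.7×4π×2.255²) = 6.603×10^-4 K/W
R_total = 0.0389 K/W
Q = ΔT/R_total = 44/0.0389

Q ≈ 1130 W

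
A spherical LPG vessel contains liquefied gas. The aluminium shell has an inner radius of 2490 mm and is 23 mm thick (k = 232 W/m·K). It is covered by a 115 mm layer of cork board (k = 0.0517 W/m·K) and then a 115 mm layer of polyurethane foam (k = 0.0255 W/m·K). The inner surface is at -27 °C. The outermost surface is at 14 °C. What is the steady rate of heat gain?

Each spherical layer contributes R = (1/r_i − 1/r_o)/(4πk):
R_aluminium shell = (1/2.49 − 1/2.513)/(4π×232) = 1.261×10^-6 K/W
R_cork board = (1/2.513 − 1/2.628)/(4π×0.0517) = 0.0268 K/W
R_polyurethane foam = (1/2.628 − 1/2.743)/(4π×0.0255) = 0.04978 K/W
R_total = 0.07659 K/W
Q = ΔT/R_total = 41/0.07659

Q ≈ 535 W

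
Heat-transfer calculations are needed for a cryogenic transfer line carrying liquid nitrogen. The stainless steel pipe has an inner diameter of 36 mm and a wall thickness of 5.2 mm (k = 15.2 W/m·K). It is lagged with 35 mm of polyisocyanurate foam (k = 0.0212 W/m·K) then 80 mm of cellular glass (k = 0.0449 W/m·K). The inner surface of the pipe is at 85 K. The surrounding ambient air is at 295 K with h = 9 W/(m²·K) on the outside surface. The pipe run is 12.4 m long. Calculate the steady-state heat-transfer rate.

Radial resistances (cylindrical: R_cond = ln(r_o/r_i)/(2πkL), R_conv = 1/(h·2πrL)):
R_stainless steel pipe wall = ln(23.2/18)/(2π×15.2×12.4) = 2.143×10^-4 K/W
R_polyisocyanurate foam = ln(58.2/23.2)/(2π×0.0212×12.4) = 0.5568 K/W
R_cellular glass = ln(138.2/58.2)/(2π×0.0449×12.4) = 0.2472 K/W
R_outer film = 1/(h_o·2πr_oL) = 1/(9×2π×0.1382×12.4) = 0.01032 K/W
R_total = 0.8146 K/W
Q = ΔT/R_total = 210/0.8146

Q ≈ 258 W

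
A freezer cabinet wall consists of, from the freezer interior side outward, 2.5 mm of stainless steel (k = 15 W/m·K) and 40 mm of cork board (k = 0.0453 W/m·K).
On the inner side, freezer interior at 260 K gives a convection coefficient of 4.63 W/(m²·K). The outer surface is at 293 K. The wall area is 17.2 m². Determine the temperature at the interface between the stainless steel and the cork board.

T ≈ 266 K

Treating each layer as a thermal resistance in series:
R_inner film = 1/(h_i·A) = 1/(4.63×17.2) = 0.01256 K/W
R_stainless steel = L/(kA) = 0.0025/(15×17.2) = 9.69×10^-6 K/W
R_cork board = L/(kA) = 0.04/(0.0453×17.2) = 0.05134 K/W
R_total = 0.0639 K/W;  Q = ΔT/R_total = 33/0.0639 = 516.4 W
T_interface = T_inner + Q·ΣR(inner→interface) = 260 + 516×0.01257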